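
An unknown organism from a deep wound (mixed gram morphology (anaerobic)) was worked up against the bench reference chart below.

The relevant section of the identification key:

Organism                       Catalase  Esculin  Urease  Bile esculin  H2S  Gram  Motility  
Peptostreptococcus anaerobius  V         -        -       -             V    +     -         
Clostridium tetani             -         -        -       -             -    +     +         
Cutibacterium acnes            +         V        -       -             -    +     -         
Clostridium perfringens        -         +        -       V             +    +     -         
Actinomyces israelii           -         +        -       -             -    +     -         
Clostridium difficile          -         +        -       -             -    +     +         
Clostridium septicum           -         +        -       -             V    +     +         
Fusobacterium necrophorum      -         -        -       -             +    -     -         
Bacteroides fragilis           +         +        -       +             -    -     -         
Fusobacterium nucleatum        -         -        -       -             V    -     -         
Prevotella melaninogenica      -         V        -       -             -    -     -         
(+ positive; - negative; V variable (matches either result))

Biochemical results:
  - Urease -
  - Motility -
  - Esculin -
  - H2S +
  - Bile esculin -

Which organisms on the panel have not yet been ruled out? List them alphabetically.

H2S +: excludes 6 organisms — 5 left.
Urease -: all 5 remaining candidates are consistent.
Bile esculin -: all 5 remaining candidates are consistent.
Motility -: excludes Clostridium septicum — 4 left.
Esculin -: excludes Clostridium perfringens — 3 left.

Fusobacterium necrophorum, Fusobacterium nucleatum, Peptostreptococcus anaerobius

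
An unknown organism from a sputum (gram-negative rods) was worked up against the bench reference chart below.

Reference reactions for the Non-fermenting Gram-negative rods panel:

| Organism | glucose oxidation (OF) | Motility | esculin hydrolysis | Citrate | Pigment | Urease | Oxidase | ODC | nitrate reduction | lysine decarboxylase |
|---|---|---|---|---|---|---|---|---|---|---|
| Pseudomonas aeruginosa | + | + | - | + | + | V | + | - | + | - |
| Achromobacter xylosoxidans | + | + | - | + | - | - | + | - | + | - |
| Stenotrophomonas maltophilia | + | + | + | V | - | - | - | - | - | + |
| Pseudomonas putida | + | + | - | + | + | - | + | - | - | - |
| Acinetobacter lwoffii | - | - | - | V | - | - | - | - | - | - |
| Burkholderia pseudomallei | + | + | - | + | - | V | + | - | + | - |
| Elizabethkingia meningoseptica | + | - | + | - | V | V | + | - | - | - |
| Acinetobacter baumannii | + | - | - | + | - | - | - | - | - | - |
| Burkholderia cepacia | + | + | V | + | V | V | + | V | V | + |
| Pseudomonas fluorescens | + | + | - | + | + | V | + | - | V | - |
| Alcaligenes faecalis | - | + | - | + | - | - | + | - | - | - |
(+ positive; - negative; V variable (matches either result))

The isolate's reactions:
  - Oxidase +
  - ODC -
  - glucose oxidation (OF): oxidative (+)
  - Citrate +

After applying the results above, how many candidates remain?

6

Citrate +: excludes Elizabethkingia meningoseptica — 10 left.
Oxidase +: excludes Stenotrophomonas maltophilia, Acinetobacter lwoffii, Acinetobacter baumannii — 7 left.
ODC -: all 7 remaining candidates are consistent.
glucose oxidation (OF) +: excludes Alcaligenes faecalis — 6 left.
Still consistent: Achromobacter xylosoxidans, Burkholderia cepacia, Burkholderia pseudomallei, Pseudomonas aeruginosa, Pseudomonas fluorescens, Pseudomonas putida.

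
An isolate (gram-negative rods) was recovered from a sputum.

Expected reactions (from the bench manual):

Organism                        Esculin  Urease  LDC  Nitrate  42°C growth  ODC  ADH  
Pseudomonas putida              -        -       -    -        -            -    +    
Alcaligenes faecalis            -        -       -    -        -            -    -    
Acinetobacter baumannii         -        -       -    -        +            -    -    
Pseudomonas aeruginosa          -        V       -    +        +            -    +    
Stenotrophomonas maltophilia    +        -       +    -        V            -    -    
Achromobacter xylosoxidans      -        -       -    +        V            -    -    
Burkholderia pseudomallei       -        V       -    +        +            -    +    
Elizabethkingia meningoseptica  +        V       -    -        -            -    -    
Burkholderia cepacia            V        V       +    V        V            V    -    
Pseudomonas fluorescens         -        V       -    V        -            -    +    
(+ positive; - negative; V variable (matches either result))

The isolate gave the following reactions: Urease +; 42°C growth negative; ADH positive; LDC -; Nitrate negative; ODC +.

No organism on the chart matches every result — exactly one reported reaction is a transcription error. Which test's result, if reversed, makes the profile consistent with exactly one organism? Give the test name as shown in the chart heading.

As reported, no row in the chart matches all 6 reactions.
Reversing ODC (to -) → unique match: Pseudomonas fluorescens.
Reversing 42°C growth → still no organism matches.
Reversing LDC → still no organism matches.
Reversing Urease → still no organism matches.
Reversing ADH → still no organism matches.
Reversing Nitrate → still no organism matches.

ODC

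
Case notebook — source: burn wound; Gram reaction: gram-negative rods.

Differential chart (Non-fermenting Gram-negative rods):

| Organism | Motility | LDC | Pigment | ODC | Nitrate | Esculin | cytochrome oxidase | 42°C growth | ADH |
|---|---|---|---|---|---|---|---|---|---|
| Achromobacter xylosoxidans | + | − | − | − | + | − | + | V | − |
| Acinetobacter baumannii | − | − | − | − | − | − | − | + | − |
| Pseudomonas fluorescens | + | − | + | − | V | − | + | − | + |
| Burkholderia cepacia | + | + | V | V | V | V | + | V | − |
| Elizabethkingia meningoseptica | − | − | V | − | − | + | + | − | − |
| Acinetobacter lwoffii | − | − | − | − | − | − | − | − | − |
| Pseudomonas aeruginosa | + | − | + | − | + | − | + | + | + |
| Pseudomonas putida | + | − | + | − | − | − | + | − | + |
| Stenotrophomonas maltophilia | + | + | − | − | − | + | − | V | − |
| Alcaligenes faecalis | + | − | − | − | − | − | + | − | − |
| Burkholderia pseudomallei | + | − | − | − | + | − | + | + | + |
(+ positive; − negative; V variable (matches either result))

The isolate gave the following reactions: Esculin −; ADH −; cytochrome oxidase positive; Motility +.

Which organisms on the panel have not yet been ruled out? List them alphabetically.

Achromobacter xylosoxidans, Alcaligenes faecalis, Burkholderia cepacia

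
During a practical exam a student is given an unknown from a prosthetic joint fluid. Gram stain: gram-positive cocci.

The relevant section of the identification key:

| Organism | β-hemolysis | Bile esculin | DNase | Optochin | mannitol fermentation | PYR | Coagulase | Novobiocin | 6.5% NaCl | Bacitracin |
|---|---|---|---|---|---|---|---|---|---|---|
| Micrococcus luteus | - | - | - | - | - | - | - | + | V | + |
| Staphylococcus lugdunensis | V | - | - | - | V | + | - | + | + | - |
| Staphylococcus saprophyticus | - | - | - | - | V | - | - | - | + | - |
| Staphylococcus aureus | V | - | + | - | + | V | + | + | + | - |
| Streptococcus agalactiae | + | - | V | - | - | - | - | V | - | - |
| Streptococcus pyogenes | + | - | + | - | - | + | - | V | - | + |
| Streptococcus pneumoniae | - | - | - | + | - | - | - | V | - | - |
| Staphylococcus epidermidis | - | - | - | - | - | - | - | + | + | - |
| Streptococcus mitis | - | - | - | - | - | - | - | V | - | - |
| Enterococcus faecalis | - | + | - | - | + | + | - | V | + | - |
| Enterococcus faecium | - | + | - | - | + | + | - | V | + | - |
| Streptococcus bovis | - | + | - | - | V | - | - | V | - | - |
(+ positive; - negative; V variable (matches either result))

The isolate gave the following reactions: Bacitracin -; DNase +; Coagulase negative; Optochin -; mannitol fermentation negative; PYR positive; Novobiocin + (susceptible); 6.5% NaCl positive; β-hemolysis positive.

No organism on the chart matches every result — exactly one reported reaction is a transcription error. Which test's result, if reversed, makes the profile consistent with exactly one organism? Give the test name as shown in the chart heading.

As reported, no row in the chart matches all 9 reactions.
Reversing Optochin → still no organism matches.
Reversing mannitol fermentation → still no organism matches.
Reversing Coagulase → still no organism matches.
Reversing β-hemolysis → still no organism matches.
Reversing Bacitracin → still no organism matches.
Reversing PYR → still no organism matches.
Reversing Novobiocin → still no organism matches.
Reversing DNase (to -) → unique match: Staphylococcus lugdunensis.
Reversing 6.5% NaCl → still no organism matches.

DNase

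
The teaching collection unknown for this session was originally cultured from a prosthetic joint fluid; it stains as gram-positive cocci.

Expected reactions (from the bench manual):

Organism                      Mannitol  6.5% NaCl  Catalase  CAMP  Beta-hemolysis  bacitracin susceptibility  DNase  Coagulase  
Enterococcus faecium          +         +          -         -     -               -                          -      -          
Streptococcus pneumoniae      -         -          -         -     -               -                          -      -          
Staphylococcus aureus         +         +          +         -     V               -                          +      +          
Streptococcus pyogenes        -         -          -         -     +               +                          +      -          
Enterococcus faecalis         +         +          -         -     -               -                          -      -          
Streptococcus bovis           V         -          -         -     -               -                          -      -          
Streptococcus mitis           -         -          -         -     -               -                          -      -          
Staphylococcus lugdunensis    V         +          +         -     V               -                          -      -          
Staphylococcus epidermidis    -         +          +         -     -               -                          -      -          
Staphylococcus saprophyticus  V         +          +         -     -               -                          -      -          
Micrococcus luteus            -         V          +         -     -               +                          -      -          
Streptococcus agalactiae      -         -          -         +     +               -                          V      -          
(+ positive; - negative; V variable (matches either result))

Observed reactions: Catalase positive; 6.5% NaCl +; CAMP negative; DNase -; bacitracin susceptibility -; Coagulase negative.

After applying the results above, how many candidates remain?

3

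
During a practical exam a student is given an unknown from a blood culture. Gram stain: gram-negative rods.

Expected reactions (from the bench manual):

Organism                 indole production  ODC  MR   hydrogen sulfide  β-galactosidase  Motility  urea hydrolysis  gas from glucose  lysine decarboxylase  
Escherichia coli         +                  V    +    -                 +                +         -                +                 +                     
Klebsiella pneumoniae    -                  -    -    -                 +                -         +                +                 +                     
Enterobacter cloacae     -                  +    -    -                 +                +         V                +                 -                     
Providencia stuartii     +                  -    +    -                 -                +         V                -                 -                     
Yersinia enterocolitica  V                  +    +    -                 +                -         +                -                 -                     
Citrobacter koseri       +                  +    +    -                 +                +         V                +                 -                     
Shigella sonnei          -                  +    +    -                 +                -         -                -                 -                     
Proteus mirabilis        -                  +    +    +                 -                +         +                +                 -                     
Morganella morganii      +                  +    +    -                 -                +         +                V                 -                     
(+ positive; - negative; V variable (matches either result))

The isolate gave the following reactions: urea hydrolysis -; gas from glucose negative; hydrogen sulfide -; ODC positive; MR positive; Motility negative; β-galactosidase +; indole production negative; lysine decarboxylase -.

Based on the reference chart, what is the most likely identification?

Shigella sonnei

indole production -: excludes Escherichia coli, Providencia stuartii, Citrobacter koseri, Morganella morganii — 5 left.
MR +: excludes Klebsiella pneumoniae, Enterobacter cloacae — 3 left.
β-galactosidase +: excludes Proteus mirabilis — 2 left.
Motility -: all 2 remaining candidates are consistent.
ODC +: all 2 remaining candidates are consistent.
hydrogen sulfide -: all 2 remaining candidates are consistent.
urea hydrolysis -: excludes Yersinia enterocolitica — 1 left.
lysine decarboxylase -: the one remaining candidate is consistent.
gas from glucose -: the one remaining candidate is consistent.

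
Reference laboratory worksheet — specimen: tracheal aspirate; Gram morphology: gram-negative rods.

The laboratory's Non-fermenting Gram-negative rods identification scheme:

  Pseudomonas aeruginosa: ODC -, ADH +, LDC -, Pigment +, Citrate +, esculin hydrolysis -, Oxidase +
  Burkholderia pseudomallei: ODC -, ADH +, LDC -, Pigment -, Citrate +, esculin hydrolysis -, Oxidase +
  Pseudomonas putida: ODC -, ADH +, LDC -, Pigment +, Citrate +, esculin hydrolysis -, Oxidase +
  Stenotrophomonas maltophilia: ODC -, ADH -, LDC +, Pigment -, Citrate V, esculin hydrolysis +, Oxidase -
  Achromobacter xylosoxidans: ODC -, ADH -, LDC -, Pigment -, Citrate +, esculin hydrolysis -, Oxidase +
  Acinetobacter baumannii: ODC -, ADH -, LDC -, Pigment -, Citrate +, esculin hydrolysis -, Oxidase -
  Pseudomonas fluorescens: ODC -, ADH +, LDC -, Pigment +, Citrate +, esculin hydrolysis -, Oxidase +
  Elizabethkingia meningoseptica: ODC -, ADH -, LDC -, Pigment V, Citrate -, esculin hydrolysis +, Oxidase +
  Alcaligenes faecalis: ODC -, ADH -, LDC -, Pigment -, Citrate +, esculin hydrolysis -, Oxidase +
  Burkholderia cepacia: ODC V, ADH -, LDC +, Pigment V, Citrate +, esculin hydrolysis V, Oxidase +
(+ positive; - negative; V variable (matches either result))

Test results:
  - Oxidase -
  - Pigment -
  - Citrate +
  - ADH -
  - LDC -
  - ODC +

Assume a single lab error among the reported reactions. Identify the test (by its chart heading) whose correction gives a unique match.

ODC

As reported, no row in the chart matches all 6 reactions.
Reversing Oxidase → still no organism matches.
Reversing LDC → still no organism matches.
Reversing ODC (to -) → unique match: Acinetobacter baumannii.
Reversing Citrate → still no organism matches.
Reversing ADH → still no organism matches.
Reversing Pigment → still no organism matches.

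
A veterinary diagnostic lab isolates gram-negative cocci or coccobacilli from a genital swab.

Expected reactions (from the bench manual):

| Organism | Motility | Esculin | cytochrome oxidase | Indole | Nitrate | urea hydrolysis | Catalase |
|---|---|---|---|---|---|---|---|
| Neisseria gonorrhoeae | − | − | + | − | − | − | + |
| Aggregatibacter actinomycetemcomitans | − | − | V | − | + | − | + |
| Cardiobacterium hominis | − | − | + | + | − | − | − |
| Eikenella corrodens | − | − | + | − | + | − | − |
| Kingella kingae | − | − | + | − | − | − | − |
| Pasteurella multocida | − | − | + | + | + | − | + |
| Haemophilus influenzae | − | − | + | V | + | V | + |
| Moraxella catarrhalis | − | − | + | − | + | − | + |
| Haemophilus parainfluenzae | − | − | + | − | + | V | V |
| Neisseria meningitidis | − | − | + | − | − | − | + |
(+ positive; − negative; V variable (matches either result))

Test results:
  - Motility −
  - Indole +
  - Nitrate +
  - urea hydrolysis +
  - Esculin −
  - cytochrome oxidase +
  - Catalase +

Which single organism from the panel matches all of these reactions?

Haemophilus influenzae

Indole +: excludes 7 organisms — 3 left.
Motility −: all 3 remaining candidates are consistent.
urea hydrolysis +: excludes Cardiobacterium hominis, Pasteurella multocida — 1 left.
cytochrome oxidase +: the one remaining candidate is consistent.
Esculin −: the one remaining candidate is consistent.
Catalase +: the one remaining candidate is consistent.
Nitrate +: the one remaining candidate is consistent.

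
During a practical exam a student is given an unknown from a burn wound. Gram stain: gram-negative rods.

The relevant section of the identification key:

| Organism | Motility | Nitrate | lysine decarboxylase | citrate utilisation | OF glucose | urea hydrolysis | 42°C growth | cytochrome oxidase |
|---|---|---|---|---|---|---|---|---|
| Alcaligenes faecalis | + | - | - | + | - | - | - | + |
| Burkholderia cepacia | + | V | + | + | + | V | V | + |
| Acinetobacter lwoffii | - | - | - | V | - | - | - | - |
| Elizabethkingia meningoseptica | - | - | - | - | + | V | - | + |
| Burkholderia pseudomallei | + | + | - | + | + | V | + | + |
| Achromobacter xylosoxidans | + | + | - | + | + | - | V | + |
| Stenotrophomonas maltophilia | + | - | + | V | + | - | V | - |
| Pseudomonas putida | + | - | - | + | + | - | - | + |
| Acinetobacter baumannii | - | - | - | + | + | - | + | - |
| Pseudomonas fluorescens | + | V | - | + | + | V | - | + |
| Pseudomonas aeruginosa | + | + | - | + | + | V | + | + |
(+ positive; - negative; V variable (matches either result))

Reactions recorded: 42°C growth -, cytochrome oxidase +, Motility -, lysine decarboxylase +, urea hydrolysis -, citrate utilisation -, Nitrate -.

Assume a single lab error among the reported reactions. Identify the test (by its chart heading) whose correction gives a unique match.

As reported, no row in the chart matches all 7 reactions.
Reversing 42°C growth → still no organism matches.
Reversing lysine decarboxylase (to -) → unique match: Elizabethkingia meningoseptica.
Reversing cytochrome oxidase → still no organism matches.
Reversing Nitrate → still no organism matches.
Reversing Motility → still no organism matches.
Reversing urea hydrolysis → still no organism matches.
Reversing citrate utilisation → still no organism matches.

lysine decarboxylase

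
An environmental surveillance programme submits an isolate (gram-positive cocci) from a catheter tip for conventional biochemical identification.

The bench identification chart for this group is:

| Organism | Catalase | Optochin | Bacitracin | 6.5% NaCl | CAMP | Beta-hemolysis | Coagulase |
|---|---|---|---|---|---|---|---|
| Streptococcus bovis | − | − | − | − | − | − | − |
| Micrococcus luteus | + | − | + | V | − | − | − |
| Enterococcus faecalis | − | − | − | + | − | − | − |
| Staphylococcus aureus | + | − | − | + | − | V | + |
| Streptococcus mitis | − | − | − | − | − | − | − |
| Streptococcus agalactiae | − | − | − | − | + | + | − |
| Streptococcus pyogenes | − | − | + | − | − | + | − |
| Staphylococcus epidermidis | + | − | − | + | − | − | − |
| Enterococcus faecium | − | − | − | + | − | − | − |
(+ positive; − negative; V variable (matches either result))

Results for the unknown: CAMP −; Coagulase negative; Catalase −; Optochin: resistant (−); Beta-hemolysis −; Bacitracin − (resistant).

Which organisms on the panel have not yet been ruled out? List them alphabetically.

CAMP −: excludes Streptococcus agalactiae — 8 left.
Bacitracin −: excludes Micrococcus luteus, Streptococcus pyogenes — 6 left.
Optochin −: all 6 remaining candidates are consistent.
Catalase −: excludes Staphylococcus aureus, Staphylococcus epidermidis — 4 left.
Coagulase −: all 4 remaining candidates are consistent.
Beta-hemolysis −: all 4 remaining candidates are consistent.

Enterococcus faecalis, Enterococcus faecium, Streptococcus bovis, Streptococcus mitis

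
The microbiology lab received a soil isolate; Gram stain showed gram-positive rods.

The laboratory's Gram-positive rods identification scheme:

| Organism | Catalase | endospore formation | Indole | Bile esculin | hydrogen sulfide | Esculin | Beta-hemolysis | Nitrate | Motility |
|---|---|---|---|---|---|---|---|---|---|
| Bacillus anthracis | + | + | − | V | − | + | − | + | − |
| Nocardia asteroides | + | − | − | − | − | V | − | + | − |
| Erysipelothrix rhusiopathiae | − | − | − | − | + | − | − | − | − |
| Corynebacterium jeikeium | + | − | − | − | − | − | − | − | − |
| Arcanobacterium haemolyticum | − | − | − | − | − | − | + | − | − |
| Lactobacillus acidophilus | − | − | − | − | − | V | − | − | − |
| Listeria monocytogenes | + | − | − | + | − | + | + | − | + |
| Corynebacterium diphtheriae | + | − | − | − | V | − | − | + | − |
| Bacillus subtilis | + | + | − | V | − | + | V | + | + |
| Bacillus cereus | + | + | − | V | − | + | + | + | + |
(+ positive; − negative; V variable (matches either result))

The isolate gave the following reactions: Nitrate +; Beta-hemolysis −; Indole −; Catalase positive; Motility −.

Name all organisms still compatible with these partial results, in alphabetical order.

Catalase +: excludes Erysipelothrix rhusiopathiae, Arcanobacterium haemolyticum, Lactobacillus acidophilus — 7 left.
Indole −: all 7 remaining candidates are consistent.
Nitrate +: excludes Corynebacterium jeikeium, Listeria monocytogenes — 5 left.
Beta-hemolysis −: excludes Bacillus cereus — 4 left.
Motility −: excludes Bacillus subtilis — 3 left.

Bacillus anthracis, Corynebacterium diphtheriae, Nocardia asteroides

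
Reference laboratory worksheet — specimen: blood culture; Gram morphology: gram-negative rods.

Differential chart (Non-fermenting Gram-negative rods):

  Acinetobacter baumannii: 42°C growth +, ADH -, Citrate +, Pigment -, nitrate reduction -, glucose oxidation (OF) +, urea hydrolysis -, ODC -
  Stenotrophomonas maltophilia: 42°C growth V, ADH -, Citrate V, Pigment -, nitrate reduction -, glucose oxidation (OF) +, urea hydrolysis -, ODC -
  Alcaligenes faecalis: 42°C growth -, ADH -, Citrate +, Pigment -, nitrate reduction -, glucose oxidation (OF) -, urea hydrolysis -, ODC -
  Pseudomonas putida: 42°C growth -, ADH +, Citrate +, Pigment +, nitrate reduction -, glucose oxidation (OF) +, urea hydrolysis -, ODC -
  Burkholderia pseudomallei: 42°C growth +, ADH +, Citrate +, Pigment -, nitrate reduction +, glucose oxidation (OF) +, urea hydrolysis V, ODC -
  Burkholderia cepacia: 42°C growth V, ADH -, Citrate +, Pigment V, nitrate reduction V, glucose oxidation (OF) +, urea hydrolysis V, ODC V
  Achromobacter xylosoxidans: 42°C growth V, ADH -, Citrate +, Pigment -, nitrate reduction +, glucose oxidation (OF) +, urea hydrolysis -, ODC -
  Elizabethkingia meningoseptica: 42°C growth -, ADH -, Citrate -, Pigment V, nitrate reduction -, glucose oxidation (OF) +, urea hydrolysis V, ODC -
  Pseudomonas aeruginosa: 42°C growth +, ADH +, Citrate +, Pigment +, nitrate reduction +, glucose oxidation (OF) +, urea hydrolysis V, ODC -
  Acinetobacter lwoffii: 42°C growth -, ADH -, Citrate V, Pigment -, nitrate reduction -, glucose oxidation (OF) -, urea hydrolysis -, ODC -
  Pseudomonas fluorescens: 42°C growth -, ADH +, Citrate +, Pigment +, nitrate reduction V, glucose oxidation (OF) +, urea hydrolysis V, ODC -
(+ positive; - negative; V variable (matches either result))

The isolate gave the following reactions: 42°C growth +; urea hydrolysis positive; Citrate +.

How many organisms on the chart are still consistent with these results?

3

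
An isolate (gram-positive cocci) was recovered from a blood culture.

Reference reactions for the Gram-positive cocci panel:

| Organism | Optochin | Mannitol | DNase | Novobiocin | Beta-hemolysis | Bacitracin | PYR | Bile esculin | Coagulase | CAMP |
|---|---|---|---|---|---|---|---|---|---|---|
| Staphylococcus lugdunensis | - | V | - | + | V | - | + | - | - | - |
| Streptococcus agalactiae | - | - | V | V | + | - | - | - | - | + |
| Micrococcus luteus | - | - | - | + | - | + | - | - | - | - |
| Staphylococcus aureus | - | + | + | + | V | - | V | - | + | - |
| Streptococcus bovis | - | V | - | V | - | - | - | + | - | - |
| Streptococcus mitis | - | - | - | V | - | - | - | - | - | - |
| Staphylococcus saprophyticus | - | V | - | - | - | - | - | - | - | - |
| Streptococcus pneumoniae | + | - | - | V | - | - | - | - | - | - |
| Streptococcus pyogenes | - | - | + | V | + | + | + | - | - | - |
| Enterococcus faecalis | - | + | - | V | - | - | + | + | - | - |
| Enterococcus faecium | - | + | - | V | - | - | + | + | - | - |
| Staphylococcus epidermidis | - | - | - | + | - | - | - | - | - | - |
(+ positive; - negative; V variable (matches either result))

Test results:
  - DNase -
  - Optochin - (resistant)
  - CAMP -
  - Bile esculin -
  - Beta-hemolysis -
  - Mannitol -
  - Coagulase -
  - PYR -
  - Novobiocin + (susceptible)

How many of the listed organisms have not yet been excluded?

3

Novobiocin +: excludes Staphylococcus saprophyticus — 11 left.
Beta-hemolysis -: excludes Streptococcus agalactiae, Streptococcus pyogenes — 9 left.
PYR -: excludes Staphylococcus lugdunensis, Enterococcus faecalis, Enterococcus faecium — 6 left.
Bile esculin -: excludes Streptococcus bovis — 5 left.
CAMP -: all 5 remaining candidates are consistent.
Coagulase -: excludes Staphylococcus aureus — 4 left.
Mannitol -: all 4 remaining candidates are consistent.
DNase -: all 4 remaining candidates are consistent.
Optochin -: excludes Streptococcus pneumoniae — 3 left.
Still consistent: Micrococcus luteus, Staphylococcus epidermidis, Streptococcus mitis.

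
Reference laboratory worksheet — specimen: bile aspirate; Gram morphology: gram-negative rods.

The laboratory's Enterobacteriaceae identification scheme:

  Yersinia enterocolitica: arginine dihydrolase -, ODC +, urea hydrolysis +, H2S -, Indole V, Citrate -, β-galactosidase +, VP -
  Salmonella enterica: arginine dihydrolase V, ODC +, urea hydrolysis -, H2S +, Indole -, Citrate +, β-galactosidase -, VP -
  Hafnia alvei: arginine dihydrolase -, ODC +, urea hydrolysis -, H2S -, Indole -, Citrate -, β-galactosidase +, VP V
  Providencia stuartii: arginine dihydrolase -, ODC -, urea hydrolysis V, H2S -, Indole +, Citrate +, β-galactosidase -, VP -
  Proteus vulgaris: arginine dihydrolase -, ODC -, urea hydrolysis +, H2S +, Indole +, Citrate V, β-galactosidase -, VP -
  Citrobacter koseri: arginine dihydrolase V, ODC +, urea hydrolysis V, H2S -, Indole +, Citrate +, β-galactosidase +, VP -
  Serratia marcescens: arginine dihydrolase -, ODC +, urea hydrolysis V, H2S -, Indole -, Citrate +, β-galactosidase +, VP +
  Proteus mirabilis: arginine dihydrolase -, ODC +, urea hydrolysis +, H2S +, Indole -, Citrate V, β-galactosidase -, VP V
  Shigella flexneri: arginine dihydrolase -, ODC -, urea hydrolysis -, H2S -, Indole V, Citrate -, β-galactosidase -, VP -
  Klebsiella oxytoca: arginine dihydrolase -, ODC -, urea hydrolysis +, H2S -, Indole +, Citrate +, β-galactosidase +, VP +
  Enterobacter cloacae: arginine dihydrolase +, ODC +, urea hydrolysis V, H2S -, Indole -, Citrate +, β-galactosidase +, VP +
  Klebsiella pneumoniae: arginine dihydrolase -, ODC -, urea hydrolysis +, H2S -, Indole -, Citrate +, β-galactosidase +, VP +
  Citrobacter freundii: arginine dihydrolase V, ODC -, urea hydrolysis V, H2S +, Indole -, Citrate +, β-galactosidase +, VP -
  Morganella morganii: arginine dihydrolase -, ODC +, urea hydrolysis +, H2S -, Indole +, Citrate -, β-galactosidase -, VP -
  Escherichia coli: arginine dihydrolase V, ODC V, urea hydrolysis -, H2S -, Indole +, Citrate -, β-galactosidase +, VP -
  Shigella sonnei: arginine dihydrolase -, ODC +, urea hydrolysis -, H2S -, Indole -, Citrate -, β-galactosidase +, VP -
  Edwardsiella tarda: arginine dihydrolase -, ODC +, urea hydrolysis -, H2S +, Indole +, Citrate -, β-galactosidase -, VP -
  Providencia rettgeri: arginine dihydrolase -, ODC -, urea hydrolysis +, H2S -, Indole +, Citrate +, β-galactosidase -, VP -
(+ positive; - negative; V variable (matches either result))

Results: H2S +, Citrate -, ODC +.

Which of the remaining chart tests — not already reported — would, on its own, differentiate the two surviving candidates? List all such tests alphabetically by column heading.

Indole, urea hydrolysis

ODC +: excludes 7 organisms — 11 left.
Citrate -: excludes Salmonella enterica, Citrobacter koseri, Serratia marcescens, Enterobacter cloacae — 7 left.
H2S +: excludes 5 organisms — 2 left.
Two candidates remain: Edwardsiella tarda and Proteus mirabilis.
  arginine dihydrolase: - vs - — same for both, does not separate.
  urea hydrolysis: Edwardsiella tarda -, Proteus mirabilis + — discriminates.
  Indole: Edwardsiella tarda +, Proteus mirabilis - — discriminates.
  β-galactosidase: - vs - — same for both, does not separate.
  VP: - vs V — variable for at least one, does not separate.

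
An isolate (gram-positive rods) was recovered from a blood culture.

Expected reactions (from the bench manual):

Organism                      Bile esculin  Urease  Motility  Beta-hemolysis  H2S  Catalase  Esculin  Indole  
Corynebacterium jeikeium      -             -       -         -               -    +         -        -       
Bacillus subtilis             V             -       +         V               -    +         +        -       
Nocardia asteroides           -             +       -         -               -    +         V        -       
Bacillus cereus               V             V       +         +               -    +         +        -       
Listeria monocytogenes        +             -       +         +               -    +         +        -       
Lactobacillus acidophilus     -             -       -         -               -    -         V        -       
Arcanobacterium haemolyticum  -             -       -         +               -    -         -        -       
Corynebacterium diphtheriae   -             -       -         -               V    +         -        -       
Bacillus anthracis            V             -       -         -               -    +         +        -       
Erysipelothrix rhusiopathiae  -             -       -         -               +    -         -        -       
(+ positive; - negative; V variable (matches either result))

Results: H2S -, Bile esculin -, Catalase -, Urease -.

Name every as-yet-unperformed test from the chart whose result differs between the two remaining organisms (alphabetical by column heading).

Urease -: excludes Nocardia asteroides — 9 left.
Bile esculin -: excludes Listeria monocytogenes — 8 left.
Catalase -: excludes 5 organisms — 3 left.
H2S -: excludes Erysipelothrix rhusiopathiae — 2 left.
Two candidates remain: Arcanobacterium haemolyticum and Lactobacillus acidophilus.
  Motility: - vs - — same for both, does not separate.
  Beta-hemolysis: Arcanobacterium haemolyticum +, Lactobacillus acidophilus - — discriminates.
  Esculin: - vs V — variable for at least one, does not separate.
  Indole: - vs - — same for both, does not separate.

Beta-hemolysis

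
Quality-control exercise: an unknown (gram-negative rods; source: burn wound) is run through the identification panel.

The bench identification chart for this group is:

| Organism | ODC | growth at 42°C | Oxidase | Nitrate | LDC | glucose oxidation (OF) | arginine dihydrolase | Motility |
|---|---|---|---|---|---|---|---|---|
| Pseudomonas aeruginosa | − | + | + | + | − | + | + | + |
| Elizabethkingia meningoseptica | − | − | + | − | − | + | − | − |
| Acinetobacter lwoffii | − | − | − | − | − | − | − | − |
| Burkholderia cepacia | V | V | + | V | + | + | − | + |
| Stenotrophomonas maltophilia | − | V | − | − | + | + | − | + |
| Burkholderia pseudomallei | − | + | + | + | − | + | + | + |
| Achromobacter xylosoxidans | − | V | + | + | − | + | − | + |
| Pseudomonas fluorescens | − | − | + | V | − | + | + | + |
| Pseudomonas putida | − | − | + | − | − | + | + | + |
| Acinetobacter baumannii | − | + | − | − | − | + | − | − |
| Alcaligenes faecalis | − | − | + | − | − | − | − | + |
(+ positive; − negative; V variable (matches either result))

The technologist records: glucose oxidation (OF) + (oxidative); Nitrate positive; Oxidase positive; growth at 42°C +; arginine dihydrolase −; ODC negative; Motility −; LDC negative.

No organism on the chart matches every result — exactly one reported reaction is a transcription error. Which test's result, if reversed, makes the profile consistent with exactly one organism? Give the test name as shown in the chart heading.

Motility

As reported, no row in the chart matches all 8 reactions.
Reversing glucose oxidation (OF) → still no organism matches.
Reversing growth at 42°C → still no organism matches.
Reversing arginine dihydrolase → still no organism matches.
Reversing Nitrate → still no organism matches.
Reversing Oxidase → still no organism matches.
Reversing ODC → still no organism matches.
Reversing Motility (to +) → unique match: Achromobacter xylosoxidans.
Reversing LDC → still no organism matches.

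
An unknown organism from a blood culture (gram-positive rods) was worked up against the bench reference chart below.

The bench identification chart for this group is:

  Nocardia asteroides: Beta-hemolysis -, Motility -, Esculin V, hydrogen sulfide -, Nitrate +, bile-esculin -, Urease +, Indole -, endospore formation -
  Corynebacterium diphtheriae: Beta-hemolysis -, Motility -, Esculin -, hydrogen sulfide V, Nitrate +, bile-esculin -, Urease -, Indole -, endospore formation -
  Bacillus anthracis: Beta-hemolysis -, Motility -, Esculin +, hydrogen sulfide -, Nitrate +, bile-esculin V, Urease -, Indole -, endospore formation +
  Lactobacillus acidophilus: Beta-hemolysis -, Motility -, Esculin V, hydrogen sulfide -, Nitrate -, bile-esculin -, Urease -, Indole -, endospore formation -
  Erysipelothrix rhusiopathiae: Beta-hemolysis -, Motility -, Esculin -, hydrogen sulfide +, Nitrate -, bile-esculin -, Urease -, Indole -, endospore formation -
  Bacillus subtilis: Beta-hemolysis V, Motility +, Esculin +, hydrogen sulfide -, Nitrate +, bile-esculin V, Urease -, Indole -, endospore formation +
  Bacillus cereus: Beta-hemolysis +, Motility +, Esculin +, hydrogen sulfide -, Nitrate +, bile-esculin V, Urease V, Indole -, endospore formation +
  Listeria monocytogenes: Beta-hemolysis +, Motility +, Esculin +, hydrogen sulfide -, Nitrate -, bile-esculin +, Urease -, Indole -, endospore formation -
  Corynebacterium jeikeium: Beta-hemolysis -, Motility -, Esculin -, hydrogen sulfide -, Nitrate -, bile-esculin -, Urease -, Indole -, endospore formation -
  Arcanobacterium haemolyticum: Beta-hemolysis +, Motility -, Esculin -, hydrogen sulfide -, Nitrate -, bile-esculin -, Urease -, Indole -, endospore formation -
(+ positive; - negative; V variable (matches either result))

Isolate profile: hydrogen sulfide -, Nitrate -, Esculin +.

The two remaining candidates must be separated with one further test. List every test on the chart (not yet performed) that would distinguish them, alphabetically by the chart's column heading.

Beta-hemolysis, bile-esculin, Motility

Nitrate -: excludes 5 organisms — 5 left.
Esculin +: excludes Erysipelothrix rhusiopathiae, Corynebacterium jeikeium, Arcanobacterium haemolyticum — 2 left.
hydrogen sulfide -: all 2 remaining candidates are consistent.
Two candidates remain: Lactobacillus acidophilus and Listeria monocytogenes.
  Beta-hemolysis: Lactobacillus acidophilus -, Listeria monocytogenes + — discriminates.
  Motility: Lactobacillus acidophilus -, Listeria monocytogenes + — discriminates.
  bile-esculin: Lactobacillus acidophilus -, Listeria monocytogenes + — discriminates.
  Urease: - vs - — same for both, does not separate.
  Indole: - vs - — same for both, does not separate.
  endospore formation: - vs - — same for both, does not separate.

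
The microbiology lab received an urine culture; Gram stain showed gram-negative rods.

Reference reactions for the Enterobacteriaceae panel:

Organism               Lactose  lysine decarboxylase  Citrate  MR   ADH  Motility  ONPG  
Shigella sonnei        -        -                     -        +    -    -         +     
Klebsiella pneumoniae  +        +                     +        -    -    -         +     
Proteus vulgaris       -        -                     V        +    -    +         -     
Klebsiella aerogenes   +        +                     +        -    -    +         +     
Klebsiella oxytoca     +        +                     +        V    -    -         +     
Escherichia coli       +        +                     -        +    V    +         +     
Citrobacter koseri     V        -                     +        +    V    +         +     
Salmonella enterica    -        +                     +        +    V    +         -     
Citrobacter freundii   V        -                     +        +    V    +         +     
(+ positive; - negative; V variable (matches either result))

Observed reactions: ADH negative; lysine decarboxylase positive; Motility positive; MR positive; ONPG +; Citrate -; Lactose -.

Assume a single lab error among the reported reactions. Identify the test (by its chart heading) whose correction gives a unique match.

Lactose

As reported, no row in the chart matches all 7 reactions.
Reversing MR → still no organism matches.
Reversing ADH → still no organism matches.
Reversing Motility → still no organism matches.
Reversing lysine decarboxylase → still no organism matches.
Reversing Citrate → still no organism matches.
Reversing Lactose (to +) → unique match: Escherichia coli.
Reversing ONPG → still no organism matches.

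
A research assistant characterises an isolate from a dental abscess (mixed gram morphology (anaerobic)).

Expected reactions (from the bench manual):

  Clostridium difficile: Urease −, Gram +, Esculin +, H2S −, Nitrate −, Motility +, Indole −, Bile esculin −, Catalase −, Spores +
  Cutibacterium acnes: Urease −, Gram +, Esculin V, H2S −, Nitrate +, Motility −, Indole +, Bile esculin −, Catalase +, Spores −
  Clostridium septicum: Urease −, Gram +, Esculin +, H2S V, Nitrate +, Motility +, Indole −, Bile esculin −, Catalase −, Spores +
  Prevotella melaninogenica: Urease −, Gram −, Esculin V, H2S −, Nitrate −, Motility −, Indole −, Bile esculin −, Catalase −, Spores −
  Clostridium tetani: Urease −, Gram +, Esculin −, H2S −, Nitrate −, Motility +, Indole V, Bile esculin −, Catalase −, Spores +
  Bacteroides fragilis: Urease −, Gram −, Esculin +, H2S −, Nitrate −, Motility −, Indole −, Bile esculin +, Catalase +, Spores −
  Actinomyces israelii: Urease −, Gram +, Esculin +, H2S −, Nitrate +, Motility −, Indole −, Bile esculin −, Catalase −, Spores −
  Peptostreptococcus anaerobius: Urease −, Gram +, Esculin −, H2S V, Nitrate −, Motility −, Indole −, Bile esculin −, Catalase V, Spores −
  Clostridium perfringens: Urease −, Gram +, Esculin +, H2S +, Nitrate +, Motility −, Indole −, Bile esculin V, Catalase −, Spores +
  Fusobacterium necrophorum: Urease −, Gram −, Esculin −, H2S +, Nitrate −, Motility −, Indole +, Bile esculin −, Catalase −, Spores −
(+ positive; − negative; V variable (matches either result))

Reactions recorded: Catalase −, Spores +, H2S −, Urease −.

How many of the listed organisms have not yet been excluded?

3

Catalase −: excludes Cutibacterium acnes, Bacteroides fragilis — 8 left.
H2S −: excludes Clostridium perfringens, Fusobacterium necrophorum — 6 left.
Urease −: all 6 remaining candidates are consistent.
Spores +: excludes Prevotella melaninogenica, Actinomyces israelii, Peptostreptococcus anaerobius — 3 left.
Still consistent: Clostridium difficile, Clostridium septicum, Clostridium tetani.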